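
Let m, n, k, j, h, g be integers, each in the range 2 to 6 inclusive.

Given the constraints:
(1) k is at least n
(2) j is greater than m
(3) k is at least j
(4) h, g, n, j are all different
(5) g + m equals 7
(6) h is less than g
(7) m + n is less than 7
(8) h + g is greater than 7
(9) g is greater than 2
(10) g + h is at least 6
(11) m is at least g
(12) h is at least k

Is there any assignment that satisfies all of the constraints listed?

Unsatisfiable

Constraints 2, 3, 6, 11, and 12 give k ≤ h, h < g, g ≤ m, m < j, j ≤ k. Chaining: k ≤ h < g ≤ m < j ≤ k, which forces k < k — impossible.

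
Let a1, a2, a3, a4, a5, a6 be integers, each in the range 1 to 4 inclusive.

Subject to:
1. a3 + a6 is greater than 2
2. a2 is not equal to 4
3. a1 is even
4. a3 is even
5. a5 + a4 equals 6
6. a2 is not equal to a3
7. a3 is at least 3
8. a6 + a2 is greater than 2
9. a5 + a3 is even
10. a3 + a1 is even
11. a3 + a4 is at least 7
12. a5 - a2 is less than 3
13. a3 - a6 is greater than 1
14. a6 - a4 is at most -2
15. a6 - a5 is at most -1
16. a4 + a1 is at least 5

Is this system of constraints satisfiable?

Setting (a1, a2, a3, a4, a5, a6) = (4, 2, 4, 4, 2, 1) satisfies everything: constraint 1: a3 + a6 = 5; constraint 5: a5 + a4 = 6, and the others follow.

Satisfiable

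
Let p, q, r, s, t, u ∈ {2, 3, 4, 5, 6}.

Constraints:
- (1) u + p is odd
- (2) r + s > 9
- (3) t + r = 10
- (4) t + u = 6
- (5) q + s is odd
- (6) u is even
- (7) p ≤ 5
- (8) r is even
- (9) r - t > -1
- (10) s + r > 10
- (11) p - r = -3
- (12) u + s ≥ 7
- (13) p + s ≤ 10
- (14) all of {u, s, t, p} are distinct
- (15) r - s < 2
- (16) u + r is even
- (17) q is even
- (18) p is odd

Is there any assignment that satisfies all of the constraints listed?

Satisfiable

Try p = 3, q = 4, r = 6, s = 5, t = 4, u = 2.
Check constraint 2: r + s = 11; constraint 3: t + r = 10; constraint 4: t + u = 6. The remaining constraints are straightforward to verify.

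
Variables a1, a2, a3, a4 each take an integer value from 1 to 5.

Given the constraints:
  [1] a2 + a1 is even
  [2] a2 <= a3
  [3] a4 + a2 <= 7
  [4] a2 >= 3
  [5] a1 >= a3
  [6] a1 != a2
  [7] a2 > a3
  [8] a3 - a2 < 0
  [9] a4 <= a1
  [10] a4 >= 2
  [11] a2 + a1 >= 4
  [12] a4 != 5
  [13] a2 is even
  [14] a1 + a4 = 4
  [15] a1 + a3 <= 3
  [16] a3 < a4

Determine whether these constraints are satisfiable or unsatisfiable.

Unsatisfiable

From constraints 9 and 10: a1 ≥ a4 ≥ 2. From constraints 2 and 4: a3 ≥ a2 ≥ 3. Hence a1 + a3 ≥ 5. But constraint 15 requires a1 + a3 ≤ 3, and 3 < 5. Contradiction.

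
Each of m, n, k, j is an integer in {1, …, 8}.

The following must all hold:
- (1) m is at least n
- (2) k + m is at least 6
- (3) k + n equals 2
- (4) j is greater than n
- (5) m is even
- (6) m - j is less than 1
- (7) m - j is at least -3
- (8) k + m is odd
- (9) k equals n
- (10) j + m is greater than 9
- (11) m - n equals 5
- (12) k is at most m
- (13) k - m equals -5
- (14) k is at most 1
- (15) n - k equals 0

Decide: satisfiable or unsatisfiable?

Satisfiable

The assignment m = 6, n = 1, k = 1, j = 6 works:
  constraint 2 holds since k + m = 7.
  constraint 3 holds since k + n = 2.
The rest check out directly.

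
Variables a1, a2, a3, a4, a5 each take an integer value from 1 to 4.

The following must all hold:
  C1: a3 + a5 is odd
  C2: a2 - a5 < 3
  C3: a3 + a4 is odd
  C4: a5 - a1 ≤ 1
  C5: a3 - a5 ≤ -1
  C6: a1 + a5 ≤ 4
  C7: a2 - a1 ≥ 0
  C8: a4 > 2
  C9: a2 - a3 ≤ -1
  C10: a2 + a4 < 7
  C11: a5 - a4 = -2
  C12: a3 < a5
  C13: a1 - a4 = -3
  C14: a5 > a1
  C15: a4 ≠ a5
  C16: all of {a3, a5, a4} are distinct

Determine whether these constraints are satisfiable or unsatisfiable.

Unsatisfiable

Constraints 4, 5, 7, and 9 give a2 − a1 ≥ 0, a1 − a5 ≥ -1, a5 − a3 ≥ 1, a3 − a2 ≥ 1.
Adding all 4 inequalities: the left sides telescope to 0, and the right sides sum to 0 + (-1) + 1 + 1 = 1. So 0 ≥ 1, which is false.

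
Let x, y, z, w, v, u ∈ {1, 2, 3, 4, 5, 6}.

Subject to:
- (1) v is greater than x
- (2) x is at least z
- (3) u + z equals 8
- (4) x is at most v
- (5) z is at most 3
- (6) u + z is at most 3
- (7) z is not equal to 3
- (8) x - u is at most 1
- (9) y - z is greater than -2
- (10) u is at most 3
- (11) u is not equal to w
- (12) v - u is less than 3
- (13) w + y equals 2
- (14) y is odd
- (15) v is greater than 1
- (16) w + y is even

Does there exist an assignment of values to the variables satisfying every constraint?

Unsatisfiable

From constraint 10: u ≤ 3. From constraint 5: z ≤ 3. Hence u + z ≤ 6. But constraint 3 requires u + z = 8, and 8 > 6. Contradiction.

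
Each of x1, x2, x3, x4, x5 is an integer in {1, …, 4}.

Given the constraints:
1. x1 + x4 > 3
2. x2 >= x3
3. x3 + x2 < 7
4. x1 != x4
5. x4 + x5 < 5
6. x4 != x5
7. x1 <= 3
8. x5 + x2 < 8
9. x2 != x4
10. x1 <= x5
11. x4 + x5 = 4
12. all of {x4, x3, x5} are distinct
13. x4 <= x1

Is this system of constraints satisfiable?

Satisfiable

The assignment x1 = 3, x2 = 3, x3 = 2, x4 = 1, x5 = 3 works:
  constraint 1 holds since x1 + x4 = 4.
  constraint 3 holds since x3 + x2 = 5.
The rest check out directly.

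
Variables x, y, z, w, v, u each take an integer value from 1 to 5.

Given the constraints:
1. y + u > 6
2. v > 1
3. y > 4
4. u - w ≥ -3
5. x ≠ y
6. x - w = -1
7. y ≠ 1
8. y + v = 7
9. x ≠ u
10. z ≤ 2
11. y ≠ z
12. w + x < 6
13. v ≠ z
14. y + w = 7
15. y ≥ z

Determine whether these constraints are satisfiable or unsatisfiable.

One satisfying assignment is x = 1, y = 5, z = 1, w = 2, v = 2, u = 2.
For the less obvious constraints — constraint 1: y + u = 7; constraint 4: u - w = 0; constraint 6: x - w = -1 — and the others hold by inspection.

Satisfiable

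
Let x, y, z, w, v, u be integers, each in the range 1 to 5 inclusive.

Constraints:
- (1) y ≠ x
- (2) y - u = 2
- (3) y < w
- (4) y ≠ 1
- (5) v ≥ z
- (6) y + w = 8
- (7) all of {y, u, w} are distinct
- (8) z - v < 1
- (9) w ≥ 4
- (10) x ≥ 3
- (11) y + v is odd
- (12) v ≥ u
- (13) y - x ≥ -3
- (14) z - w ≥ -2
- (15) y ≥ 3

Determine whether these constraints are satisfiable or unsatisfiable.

The assignment x = 5, y = 3, z = 4, w = 5, v = 4, u = 1 works:
  constraint 2 holds since y - u = 2.
  constraint 6 holds since y + w = 8.
  constraint 8 holds since z - v = 0.
The rest check out directly.

Satisfiable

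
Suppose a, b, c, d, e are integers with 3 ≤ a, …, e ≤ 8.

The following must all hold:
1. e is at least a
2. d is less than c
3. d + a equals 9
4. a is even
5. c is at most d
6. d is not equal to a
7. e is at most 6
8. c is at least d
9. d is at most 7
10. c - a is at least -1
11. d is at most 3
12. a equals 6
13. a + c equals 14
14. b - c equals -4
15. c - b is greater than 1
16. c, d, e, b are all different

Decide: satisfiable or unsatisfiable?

Unsatisfiable

From constraints 1 and 7: a ≤ e ≤ 6. From constraints 5 and 9: c ≤ d ≤ 7. Hence a + c ≤ 13. But constraint 13 requires a + c = 14, and 14 > 13. Contradiction.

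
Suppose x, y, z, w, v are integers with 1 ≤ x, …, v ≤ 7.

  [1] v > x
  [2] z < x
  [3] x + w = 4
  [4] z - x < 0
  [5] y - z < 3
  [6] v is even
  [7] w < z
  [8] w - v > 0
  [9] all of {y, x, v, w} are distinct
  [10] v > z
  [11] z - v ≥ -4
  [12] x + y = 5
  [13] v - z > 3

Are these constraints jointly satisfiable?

Unsatisfiable

Constraints 1, 2, 7, and 8 give w < z, z < x, x < v, v < w. Chaining: w < z < x < v < w, which forces w < w — impossible.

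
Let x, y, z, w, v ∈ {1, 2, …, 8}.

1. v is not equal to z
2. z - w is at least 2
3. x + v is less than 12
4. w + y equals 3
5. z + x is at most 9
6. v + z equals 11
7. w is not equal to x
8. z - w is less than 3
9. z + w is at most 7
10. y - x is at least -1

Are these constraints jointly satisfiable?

The assignment x = 3, y = 2, z = 3, w = 1, v = 8 works:
  constraint 2 holds since z - w = 2.
  constraint 3 holds since x + v = 11.
The rest check out directly.

Satisfiable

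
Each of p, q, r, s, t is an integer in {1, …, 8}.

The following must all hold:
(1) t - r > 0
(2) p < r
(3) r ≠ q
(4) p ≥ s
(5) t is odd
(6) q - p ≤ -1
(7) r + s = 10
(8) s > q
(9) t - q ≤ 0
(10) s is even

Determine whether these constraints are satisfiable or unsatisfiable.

Constraints 1, 2, 4, 8, and 9 give r < t, t ≤ q, q < s, s ≤ p, p < r. Chaining: r < t ≤ q < s ≤ p < r, which forces r < r — impossible.

Unsatisfiable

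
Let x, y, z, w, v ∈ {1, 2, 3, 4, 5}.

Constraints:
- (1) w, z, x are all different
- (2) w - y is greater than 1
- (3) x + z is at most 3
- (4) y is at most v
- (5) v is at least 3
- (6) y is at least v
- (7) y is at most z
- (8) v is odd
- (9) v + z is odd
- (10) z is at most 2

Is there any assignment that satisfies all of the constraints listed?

From constraints 5 and 6: y ≥ v and v ≥ 3, so y ≥ 3. From constraints 7 and 10: y ≤ z and z ≤ 2, so y ≤ 2. But 2 < 3, so no value of y works.

Unsatisfiable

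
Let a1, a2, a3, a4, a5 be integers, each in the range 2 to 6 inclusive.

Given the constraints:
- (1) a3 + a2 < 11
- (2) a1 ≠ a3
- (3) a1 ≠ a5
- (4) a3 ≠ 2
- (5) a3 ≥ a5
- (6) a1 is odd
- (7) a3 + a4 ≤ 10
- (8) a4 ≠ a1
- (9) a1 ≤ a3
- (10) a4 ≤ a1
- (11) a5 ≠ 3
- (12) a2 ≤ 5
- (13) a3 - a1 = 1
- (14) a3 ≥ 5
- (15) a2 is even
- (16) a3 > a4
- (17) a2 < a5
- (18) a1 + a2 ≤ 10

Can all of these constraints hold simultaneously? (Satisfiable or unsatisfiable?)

The assignment a1 = 5, a2 = 2, a3 = 6, a4 = 2, a5 = 4 works:
  constraint 1 holds since a3 + a2 = 8.
  constraint 7 holds since a3 + a4 = 8.
  constraint 13 holds since a3 - a1 = 1.
The rest check out directly.

Satisfiable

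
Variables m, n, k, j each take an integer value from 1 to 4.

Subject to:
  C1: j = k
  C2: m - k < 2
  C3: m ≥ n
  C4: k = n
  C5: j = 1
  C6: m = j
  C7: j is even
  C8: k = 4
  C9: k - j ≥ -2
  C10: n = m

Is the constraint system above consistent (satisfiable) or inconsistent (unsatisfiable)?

Constraint 8 fixes k = 4 and constraint 5 fixes j = 1. Constraints 4, 6, and 10 give k = n = m = j, so k = j. But 4 ≠ 1 — contradiction.

Unsatisfiable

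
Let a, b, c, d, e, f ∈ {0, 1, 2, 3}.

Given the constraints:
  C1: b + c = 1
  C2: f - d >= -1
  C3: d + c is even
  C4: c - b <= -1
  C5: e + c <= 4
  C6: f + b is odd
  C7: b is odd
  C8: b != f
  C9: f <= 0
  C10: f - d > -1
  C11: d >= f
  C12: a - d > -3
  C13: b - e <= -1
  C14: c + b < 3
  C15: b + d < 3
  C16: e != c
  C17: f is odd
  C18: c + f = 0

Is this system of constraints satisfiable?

Constraint 17 makes f odd and constraint 7 makes b odd, so f + b must be even. Constraint 6 says f + b is odd — contradiction.

Unsatisfiable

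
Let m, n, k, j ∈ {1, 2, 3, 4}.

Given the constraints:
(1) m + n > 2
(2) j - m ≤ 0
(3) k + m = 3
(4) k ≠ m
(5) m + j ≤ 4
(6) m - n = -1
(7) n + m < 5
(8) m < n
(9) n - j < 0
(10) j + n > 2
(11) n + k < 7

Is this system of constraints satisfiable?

Unsatisfiable

Constraints 2, 8, and 9 give n < j, j ≤ m, m < n. Chaining: n < j ≤ m < n, which forces n < n — impossible.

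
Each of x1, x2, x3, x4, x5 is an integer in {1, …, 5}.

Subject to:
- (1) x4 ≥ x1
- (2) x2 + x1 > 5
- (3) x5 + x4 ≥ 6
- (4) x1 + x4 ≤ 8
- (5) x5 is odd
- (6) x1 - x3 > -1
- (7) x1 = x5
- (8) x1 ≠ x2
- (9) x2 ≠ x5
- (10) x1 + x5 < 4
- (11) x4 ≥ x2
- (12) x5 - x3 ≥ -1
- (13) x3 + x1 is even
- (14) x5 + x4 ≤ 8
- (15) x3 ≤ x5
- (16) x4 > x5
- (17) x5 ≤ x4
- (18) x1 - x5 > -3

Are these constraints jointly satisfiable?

One satisfying assignment is x1 = 1, x2 = 5, x3 = 1, x4 = 5, x5 = 1.
For the less obvious constraints — constraint 2: x2 + x1 = 6; constraint 3: x5 + x4 = 6 — and the others hold by inspection.

Satisfiable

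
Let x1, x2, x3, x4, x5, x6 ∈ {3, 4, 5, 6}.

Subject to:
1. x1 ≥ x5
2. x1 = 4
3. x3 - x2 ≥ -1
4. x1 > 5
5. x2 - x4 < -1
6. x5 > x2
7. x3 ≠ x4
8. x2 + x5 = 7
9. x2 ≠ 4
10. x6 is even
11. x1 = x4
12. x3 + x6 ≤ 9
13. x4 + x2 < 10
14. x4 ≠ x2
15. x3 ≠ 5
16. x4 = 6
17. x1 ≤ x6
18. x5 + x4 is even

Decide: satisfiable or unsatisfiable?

Unsatisfiable

Constraint 2 fixes x1 = 4 and constraint 16 fixes x4 = 6, but constraint 11 requires x1 = x4. Since 4 ≠ 6, contradiction.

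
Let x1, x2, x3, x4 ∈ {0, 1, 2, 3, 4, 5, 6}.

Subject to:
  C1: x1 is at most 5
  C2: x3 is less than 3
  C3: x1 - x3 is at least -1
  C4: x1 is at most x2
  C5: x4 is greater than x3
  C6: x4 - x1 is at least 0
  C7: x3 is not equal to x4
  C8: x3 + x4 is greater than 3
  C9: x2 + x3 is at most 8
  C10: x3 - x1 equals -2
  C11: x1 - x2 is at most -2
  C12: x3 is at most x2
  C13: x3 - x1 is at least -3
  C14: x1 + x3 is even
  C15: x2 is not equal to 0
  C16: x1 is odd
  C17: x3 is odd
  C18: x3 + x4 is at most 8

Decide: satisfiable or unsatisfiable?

Satisfiable

One satisfying assignment is x1 = 3, x2 = 5, x3 = 1, x4 = 5.
For the less obvious constraints — constraint 3: x1 - x3 = 2; constraint 6: x4 - x1 = 2; constraint 8: x3 + x4 = 6 — and the others hold by inspection.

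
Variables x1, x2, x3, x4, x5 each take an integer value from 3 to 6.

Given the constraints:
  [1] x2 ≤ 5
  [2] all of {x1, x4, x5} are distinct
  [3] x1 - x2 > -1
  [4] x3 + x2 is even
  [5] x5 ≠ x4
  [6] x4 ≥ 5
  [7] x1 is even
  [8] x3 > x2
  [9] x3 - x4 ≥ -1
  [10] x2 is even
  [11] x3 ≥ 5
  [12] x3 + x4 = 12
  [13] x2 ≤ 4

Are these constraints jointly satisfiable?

Satisfiable

Take x1 = 4, x2 = 4, x3 = 6, x4 = 6, x5 = 5. Then constraint 3: x1 - x2 = 0; constraint 9: x3 - x4 = 0, and every other listed constraint is also met.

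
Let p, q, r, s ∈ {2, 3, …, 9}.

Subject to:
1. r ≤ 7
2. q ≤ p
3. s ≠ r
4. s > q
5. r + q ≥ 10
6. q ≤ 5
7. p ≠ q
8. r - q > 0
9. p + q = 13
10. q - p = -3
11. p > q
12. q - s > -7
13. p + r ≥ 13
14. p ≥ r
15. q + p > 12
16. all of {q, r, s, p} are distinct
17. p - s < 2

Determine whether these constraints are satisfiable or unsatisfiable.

Try p = 8, q = 5, r = 6, s = 9.
Check constraint 5: r + q = 11; constraint 8: r - q = 1. The remaining constraints are straightforward to verify.

Satisfiable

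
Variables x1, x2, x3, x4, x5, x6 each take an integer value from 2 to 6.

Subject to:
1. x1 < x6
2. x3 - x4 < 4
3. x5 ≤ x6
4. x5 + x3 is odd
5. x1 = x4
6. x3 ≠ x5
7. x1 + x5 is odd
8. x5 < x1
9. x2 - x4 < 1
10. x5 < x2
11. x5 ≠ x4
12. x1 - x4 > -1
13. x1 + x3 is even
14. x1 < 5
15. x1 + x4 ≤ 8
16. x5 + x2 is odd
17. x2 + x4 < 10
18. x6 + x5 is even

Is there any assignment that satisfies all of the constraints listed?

One satisfying assignment is x1 = 4, x2 = 4, x3 = 6, x4 = 4, x5 = 3, x6 = 5.
For the less obvious constraints — constraint 2: x3 - x4 = 2; constraint 9: x2 - x4 = 0; constraint 12: x1 - x4 = 0 — and the others hold by inspection.

Satisfiable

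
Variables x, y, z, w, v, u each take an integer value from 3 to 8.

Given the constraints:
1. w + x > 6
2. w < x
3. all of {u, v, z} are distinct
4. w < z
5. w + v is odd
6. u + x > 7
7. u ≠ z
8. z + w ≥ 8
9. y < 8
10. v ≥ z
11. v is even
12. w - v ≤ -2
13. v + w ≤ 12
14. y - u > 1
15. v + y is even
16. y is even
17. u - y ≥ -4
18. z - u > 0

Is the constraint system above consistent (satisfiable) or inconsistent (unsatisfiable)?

Satisfiable

One satisfying assignment is x = 6, y = 6, z = 5, w = 3, v = 8, u = 3.
For the less obvious constraints — constraint 1: w + x = 9; constraint 6: u + x = 9; constraint 8: z + w = 8 — and the others hold by inspection.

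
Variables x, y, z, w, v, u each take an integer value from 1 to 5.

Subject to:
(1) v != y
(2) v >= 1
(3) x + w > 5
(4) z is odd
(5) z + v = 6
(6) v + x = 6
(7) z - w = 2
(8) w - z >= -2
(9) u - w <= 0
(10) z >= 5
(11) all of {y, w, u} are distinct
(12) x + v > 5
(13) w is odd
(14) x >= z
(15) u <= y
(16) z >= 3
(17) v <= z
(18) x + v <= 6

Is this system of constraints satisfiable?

Take x = 5, y = 5, z = 5, w = 3, v = 1, u = 1. Then constraint 3: x + w = 8; constraint 5: z + v = 6, and every other listed constraint is also met.

Satisfiable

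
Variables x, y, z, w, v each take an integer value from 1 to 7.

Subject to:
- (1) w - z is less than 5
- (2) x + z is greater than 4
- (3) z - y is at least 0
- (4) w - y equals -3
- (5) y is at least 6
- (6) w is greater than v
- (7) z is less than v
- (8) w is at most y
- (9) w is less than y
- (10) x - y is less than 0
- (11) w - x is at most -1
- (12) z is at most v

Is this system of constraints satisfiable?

Constraints 3, 6, 7, 10, and 11 give z < v, v < w, w < x, x < y, y ≤ z. Chaining: z < v < w < x < y ≤ z, which forces z < z — impossible.

Unsatisfiable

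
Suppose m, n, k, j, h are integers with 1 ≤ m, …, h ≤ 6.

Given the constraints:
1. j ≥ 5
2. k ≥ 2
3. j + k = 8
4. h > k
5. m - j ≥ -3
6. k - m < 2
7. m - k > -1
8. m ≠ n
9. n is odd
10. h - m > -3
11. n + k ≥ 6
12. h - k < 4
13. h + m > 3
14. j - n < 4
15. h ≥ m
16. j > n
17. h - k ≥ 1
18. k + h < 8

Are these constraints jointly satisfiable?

Satisfiable

Setting (m, n, k, j, h) = (3, 5, 2, 6, 3) satisfies everything: constraint 3: j + k = 8; constraint 5: m - j = -3, and the others follow.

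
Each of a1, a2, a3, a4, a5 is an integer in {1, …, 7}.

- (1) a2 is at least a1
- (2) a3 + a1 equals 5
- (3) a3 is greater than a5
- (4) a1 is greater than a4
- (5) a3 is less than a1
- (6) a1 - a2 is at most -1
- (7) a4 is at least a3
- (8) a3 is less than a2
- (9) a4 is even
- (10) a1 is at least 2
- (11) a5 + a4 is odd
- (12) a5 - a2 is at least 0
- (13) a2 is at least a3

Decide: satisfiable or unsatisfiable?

Constraints 1, 3, 4, 7, and 12 give a4 < a1, a1 ≤ a2, a2 ≤ a5, a5 < a3, a3 ≤ a4. Chaining: a4 < a1 ≤ a2 ≤ a5 < a3 ≤ a4, which forces a4 < a4 — impossible.

Unsatisfiable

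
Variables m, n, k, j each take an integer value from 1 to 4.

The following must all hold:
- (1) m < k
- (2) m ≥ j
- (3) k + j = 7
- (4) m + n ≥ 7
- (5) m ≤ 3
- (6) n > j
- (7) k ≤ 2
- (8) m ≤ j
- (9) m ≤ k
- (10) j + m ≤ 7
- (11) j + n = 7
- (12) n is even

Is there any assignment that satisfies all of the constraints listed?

Unsatisfiable

From constraint 7: k ≤ 2. From constraints 2 and 5: j ≤ m ≤ 3. Hence k + j ≤ 5. But constraint 3 requires k + j = 7, and 7 > 5. Contradiction.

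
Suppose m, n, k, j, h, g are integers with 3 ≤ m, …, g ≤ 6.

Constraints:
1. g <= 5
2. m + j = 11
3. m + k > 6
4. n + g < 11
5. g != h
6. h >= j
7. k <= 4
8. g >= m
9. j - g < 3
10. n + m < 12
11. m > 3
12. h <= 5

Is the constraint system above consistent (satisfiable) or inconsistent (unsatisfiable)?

From constraints 1 and 8: m ≤ g ≤ 5. From constraints 6 and 12: j ≤ h ≤ 5. Hence m + j ≤ 10. But constraint 2 requires m + j = 11, and 11 > 10. Contradiction.

Unsatisfiable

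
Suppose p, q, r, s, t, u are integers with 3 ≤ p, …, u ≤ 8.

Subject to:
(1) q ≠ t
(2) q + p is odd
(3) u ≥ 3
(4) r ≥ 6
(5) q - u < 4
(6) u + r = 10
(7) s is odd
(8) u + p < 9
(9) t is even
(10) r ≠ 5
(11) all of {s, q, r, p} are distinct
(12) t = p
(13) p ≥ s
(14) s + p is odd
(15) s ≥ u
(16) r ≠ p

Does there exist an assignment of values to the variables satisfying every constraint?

Take p = 4, q = 5, r = 7, s = 3, t = 4, u = 3. Then constraint 5: q - u = 2; constraint 6: u + r = 10, and every other listed constraint is also met.

Satisfiable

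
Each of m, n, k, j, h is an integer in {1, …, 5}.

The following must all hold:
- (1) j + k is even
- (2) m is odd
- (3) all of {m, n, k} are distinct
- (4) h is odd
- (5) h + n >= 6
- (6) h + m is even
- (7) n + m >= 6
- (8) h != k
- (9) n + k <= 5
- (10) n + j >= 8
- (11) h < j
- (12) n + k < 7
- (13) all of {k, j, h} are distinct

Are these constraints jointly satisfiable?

Satisfiable

One satisfying assignment is m = 5, n = 4, k = 1, j = 5, h = 3.
For the less obvious constraints — constraint 5: h + n = 7; constraint 7: n + m = 9 — and the others hold by inspection.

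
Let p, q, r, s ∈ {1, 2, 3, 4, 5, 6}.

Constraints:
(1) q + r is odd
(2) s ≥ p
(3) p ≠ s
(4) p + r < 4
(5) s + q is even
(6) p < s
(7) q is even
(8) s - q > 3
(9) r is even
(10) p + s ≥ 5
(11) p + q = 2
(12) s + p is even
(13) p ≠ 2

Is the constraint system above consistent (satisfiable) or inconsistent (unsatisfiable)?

Unsatisfiable

Constraint 7 makes q even and constraint 9 makes r even, so q + r must be even. Constraint 1 says q + r is odd — contradiction.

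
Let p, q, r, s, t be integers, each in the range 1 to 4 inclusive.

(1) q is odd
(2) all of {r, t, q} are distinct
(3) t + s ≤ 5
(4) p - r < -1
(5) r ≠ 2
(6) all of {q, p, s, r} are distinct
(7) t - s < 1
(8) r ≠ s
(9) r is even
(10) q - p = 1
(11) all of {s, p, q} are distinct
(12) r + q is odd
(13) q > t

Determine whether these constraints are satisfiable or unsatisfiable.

Setting (p, q, r, s, t) = (2, 3, 4, 1, 1) satisfies everything: constraint 3: t + s = 2; constraint 4: p - r = -2; constraint 7: t - s = 0, and the others follow.

Satisfiable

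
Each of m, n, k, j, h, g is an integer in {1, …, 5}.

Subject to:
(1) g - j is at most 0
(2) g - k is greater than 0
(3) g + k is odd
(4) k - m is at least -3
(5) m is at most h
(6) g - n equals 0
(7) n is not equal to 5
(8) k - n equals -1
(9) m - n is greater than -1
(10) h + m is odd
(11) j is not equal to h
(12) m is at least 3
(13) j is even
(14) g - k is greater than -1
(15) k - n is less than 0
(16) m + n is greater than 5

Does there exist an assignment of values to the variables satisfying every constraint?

Take m = 4, n = 2, k = 1, j = 4, h = 5, g = 2. Then constraint 1: g - j = -2; constraint 2: g - k = 1; constraint 4: k - m = -3, and every other listed constraint is also met.

Satisfiable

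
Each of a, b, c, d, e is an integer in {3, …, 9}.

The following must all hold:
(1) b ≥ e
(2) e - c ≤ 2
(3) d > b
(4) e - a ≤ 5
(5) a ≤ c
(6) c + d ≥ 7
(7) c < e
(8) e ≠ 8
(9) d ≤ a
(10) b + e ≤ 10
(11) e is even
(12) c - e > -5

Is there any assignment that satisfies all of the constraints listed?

Unsatisfiable

Constraints 1, 3, 5, 7, and 9 give b < d, d ≤ a, a ≤ c, c < e, e ≤ b. Chaining: b < d ≤ a ≤ c < e ≤ b, which forces b < b — impossible.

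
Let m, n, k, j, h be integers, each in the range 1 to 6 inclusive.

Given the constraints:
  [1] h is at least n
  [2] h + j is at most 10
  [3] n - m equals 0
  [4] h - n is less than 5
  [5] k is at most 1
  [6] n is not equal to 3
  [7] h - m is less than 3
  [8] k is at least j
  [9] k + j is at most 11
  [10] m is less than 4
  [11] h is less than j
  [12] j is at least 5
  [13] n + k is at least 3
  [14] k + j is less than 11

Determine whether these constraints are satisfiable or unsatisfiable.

Unsatisfiable

From constraint 12: j ≥ 5. From constraints 5 and 8: j ≤ k and k ≤ 1, so j ≤ 1. But 1 < 5, so no value of j works.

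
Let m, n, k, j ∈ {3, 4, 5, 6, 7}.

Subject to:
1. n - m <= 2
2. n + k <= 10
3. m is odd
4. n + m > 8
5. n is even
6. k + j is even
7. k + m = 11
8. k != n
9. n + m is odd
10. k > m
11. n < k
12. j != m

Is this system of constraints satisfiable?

Try m = 5, n = 4, k = 6, j = 6.
Check constraint 1: n - m = -1; constraint 2: n + k = 10; constraint 4: n + m = 9. The remaining constraints are straightforward to verify.

Satisfiable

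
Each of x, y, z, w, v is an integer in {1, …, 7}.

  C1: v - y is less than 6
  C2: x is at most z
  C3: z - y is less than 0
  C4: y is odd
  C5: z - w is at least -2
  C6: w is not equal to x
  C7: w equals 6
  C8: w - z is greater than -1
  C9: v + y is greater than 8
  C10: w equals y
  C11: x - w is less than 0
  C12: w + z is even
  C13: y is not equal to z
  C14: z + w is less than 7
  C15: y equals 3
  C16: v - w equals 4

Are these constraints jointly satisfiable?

Unsatisfiable

Constraint 7 fixes w = 6 and constraint 15 fixes y = 3, but constraint 10 requires w = y. Since 6 ≠ 3, contradiction.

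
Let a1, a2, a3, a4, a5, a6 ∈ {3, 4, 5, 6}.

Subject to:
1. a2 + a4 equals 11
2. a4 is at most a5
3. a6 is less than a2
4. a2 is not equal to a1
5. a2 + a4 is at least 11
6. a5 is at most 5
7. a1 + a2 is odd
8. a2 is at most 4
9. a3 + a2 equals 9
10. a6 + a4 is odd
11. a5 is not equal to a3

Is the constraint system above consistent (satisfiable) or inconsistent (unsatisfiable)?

From constraint 8: a2 ≤ 4. From constraints 2 and 6: a4 ≤ a5 ≤ 5. Hence a2 + a4 ≤ 9. But constraint 1 requires a2 + a4 = 11, and 11 > 9. Contradiction.

Unsatisfiable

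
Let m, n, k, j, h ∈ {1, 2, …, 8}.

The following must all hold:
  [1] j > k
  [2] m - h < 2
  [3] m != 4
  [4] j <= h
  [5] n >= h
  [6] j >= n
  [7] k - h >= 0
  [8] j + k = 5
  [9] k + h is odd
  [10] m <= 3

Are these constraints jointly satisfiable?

Constraints 1, 4, and 7 give j ≤ h, h ≤ k, k < j. Chaining: j ≤ h ≤ k < j, which forces j < j — impossible.

Unsatisfiable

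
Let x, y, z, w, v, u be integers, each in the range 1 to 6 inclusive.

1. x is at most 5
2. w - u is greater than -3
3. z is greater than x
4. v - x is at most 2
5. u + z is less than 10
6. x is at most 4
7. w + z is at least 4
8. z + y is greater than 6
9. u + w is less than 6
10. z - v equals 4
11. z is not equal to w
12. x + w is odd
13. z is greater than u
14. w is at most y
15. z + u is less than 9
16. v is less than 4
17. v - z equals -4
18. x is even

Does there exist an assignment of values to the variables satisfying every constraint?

Satisfiable

Try x = 2, y = 3, z = 5, w = 1, v = 1, u = 2.
Check constraint 2: w - u = -1; constraint 4: v - x = -1; constraint 5: u + z = 7. The remaining constraints are straightforward to verify.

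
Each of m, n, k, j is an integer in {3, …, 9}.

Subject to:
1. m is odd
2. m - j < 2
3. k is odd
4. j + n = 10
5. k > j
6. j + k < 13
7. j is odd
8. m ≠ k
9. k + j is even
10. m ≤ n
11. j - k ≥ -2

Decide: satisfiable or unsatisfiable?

Take m = 5, n = 5, k = 7, j = 5. Then constraint 2: m - j = 0; constraint 4: j + n = 10; constraint 6: j + k = 12, and every other listed constraint is also met.

Satisfiable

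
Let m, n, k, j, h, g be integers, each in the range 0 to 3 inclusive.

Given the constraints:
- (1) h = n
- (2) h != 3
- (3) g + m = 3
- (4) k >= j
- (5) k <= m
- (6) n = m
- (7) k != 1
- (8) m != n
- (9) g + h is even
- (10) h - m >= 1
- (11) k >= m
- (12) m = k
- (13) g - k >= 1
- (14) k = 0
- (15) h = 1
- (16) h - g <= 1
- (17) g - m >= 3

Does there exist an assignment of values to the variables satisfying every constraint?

Constraint 15 fixes h = 1 and constraint 14 fixes k = 0. Constraints 1, 6, and 12 give h = n = m = k, so h = k. But 1 ≠ 0 — contradiction.

Unsatisfiable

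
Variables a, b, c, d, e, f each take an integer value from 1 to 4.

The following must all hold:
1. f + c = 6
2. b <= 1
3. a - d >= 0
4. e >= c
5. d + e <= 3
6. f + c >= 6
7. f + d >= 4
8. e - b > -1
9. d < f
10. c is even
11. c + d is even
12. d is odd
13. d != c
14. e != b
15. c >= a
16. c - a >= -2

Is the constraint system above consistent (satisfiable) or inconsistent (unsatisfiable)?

Unsatisfiable

Constraint 10 makes c even and constraint 12 makes d odd, so c + d must be odd. Constraint 11 says c + d is even — contradiction.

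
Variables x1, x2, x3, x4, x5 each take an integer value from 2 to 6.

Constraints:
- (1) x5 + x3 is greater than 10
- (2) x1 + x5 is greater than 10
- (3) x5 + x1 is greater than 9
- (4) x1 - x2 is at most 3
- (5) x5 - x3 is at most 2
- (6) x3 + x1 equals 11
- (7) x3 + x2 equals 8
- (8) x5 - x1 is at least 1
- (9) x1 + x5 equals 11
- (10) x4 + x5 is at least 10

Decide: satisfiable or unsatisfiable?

Satisfiable

One satisfying assignment is x1 = 5, x2 = 2, x3 = 6, x4 = 4, x5 = 6.
For the less obvious constraints — constraint 1: x5 + x3 = 12; constraint 2: x1 + x5 = 11; constraint 3: x5 + x1 = 11 — and the others hold by inspection.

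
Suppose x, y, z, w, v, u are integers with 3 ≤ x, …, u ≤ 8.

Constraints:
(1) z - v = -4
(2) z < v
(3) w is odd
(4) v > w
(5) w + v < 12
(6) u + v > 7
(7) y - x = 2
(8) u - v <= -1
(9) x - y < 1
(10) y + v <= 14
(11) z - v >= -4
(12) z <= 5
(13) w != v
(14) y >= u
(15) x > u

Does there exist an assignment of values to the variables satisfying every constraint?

Satisfiable

Take x = 4, y = 6, z = 3, w = 3, v = 7, u = 3. Then constraint 1: z - v = -4; constraint 5: w + v = 10, and every other listed constraint is also met.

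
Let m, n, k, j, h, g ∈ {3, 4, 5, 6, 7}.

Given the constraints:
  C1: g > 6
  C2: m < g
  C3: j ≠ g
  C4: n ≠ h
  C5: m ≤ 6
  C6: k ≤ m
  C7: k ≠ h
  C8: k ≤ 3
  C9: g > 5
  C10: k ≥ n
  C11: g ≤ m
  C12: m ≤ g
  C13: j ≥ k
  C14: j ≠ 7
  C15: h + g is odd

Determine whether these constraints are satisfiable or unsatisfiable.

From constraint 1: g ≥ 7. From constraints 5 and 11: g ≤ m and m ≤ 6, so g ≤ 6. But 6 < 7, so no value of g works.

Unsatisfiable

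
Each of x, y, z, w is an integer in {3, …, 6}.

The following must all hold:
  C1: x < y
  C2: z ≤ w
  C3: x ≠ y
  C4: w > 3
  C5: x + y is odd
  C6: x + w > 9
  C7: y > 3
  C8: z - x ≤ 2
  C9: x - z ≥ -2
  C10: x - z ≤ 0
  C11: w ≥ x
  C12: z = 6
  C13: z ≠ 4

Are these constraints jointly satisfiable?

Satisfiable

One satisfying assignment is x = 5, y = 6, z = 6, w = 6.
For the less obvious constraints — constraint 6: x + w = 11; constraint 8: z - x = 1 — and the others hold by inspection.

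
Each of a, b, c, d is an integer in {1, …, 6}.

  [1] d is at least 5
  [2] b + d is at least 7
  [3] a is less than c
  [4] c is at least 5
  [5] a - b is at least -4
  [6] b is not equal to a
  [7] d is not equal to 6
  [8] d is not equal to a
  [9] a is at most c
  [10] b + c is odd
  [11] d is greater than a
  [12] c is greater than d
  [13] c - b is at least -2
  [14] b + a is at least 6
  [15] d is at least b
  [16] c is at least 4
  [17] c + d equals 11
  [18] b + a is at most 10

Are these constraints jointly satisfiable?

Satisfiable

Try a = 4, b = 5, c = 6, d = 5.
Check constraint 2: b + d = 10; constraint 5: a - b = -1; constraint 13: c - b = 1. The remaining constraints are straightforward to verify.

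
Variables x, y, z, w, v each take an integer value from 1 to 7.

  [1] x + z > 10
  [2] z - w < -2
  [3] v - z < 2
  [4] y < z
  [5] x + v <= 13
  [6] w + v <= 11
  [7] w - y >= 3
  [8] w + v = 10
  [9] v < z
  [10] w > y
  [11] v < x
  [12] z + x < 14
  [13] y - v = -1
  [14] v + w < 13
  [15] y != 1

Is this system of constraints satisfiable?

Satisfiable

Try x = 7, y = 2, z = 4, w = 7, v = 3.
Check constraint 1: x + z = 11; constraint 2: z - w = -3; constraint 3: v - z = -1. The remaining constraints are straightforward to verify.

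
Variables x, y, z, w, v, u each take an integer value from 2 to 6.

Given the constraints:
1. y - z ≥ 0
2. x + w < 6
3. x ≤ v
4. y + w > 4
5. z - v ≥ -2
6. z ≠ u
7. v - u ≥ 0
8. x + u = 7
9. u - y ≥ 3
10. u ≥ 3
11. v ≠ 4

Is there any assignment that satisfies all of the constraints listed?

Constraints 1, 5, 7, and 9 give y − z ≥ 0, z − v ≥ -2, v − u ≥ 0, u − y ≥ 3.
Adding all 4 inequalities: the left sides telescope to 0, and the right sides sum to 0 + (-2) + 0 + 3 = 1. So 0 ≥ 1, which is false.

Unsatisfiable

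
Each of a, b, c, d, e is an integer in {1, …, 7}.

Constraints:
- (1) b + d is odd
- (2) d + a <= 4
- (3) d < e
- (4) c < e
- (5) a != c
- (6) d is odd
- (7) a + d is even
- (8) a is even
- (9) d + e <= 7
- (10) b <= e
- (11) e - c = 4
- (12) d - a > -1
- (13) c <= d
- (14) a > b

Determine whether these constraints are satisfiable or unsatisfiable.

Constraint 8 makes a even and constraint 6 makes d odd, so a + d must be odd. Constraint 7 says a + d is even — contradiction.

Unsatisfiable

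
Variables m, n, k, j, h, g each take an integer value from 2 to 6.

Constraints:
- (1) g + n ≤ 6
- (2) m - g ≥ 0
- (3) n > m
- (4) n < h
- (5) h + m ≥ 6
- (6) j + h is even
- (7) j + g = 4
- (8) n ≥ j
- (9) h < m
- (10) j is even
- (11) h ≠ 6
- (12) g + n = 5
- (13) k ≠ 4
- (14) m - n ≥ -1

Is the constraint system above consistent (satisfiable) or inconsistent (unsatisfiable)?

Constraints 3, 4, and 9 give n < h, h < m, m < n. Chaining: n < h < m < n, which forces n < n — impossible.

Unsatisfiable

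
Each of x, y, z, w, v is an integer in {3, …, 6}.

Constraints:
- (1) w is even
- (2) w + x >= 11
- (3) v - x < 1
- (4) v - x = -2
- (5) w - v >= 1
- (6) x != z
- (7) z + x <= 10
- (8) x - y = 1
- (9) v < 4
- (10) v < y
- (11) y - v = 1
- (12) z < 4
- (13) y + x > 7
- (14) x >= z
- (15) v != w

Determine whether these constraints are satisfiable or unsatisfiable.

Satisfiable

The assignment x = 5, y = 4, z = 3, w = 6, v = 3 works:
  constraint 2 holds since w + x = 11.
  constraint 3 holds since v - x = -2.
The rest check out directly.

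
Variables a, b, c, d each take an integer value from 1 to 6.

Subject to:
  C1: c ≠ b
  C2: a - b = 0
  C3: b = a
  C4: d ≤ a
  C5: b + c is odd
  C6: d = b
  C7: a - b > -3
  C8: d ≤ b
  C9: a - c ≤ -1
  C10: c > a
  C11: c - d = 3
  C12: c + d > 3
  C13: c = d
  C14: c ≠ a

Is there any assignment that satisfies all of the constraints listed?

From constraints 6 and 13, c = d = b, so c = b. But constraint 1 says c ≠ b. Contradiction.

Unsatisfiable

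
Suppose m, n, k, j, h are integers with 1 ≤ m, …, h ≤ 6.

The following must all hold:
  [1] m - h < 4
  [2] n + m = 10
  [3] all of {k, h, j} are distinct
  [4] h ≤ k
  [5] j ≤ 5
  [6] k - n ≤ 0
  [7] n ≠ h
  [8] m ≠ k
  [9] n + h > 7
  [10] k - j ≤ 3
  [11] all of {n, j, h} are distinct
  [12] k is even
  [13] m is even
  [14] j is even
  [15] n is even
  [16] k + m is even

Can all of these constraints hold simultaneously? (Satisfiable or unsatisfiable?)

Take m = 4, n = 6, k = 6, j = 4, h = 2. Then constraint 1: m - h = 2; constraint 2: n + m = 10; constraint 6: k - n = 0, and every other listed constraint is also met.

Satisfiable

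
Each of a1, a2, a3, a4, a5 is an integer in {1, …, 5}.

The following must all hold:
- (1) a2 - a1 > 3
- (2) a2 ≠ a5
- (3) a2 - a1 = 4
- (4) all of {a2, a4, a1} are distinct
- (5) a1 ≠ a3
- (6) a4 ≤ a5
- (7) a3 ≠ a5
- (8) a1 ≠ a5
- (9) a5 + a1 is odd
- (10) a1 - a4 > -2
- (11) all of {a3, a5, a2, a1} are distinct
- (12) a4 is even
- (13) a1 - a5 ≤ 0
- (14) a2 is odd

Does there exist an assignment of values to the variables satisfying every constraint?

Satisfiable

Take a1 = 1, a2 = 5, a3 = 4, a4 = 2, a5 = 2. Then constraint 1: a2 - a1 = 4; constraint 3: a2 - a1 = 4; constraint 10: a1 - a4 = -1, and every other listed constraint is also met.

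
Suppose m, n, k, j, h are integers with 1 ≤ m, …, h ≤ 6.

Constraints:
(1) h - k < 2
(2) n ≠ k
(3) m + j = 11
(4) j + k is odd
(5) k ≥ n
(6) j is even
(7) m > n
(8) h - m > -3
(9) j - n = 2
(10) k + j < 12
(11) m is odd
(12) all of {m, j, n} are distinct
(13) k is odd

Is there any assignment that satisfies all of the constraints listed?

Satisfiable

Take m = 5, n = 4, k = 5, j = 6, h = 5. Then constraint 1: h - k = 0; constraint 3: m + j = 11, and every other listed constraint is also met.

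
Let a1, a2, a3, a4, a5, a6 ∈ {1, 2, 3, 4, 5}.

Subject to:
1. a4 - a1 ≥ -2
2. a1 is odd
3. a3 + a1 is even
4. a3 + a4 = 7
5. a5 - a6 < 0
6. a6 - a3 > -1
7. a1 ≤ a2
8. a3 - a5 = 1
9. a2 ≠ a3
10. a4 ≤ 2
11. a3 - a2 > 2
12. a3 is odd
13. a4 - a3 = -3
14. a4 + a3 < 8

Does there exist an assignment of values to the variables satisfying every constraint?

Take a1 = 1, a2 = 2, a3 = 5, a4 = 2, a5 = 4, a6 = 5. Then constraint 1: a4 - a1 = 1; constraint 4: a3 + a4 = 7, and every other listed constraint is also met.

Satisfiable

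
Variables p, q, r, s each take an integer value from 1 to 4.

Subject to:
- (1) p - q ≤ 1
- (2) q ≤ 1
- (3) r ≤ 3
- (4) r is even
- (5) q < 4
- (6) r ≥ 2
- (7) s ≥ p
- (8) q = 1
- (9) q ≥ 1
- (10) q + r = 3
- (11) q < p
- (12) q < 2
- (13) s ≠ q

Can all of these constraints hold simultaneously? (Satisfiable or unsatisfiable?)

Satisfiable

Try p = 2, q = 1, r = 2, s = 2.
Check constraint 1: p - q = 1; constraint 10: q + r = 3. The remaining constraints are straightforward to verify.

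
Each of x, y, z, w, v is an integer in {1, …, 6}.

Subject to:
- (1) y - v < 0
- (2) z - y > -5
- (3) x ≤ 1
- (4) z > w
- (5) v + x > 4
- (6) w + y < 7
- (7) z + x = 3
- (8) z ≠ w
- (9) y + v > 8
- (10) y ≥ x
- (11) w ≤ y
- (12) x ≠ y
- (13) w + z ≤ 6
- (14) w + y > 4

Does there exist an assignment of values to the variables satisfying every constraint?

Satisfiable

Setting (x, y, z, w, v) = (1, 4, 2, 1, 5) satisfies everything: constraint 1: y - v = -1; constraint 2: z - y = -2, and the others follow.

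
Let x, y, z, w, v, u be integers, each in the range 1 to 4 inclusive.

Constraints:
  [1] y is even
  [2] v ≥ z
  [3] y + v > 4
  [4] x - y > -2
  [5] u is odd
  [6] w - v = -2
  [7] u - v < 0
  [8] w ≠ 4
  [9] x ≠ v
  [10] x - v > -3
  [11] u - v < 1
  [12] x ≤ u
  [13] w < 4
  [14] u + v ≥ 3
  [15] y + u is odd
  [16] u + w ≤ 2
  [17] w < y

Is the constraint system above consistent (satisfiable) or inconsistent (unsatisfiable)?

Satisfiable

One satisfying assignment is x = 1, y = 2, z = 1, w = 1, v = 3, u = 1.
For the less obvious constraints — constraint 3: y + v = 5; constraint 4: x - y = -1; constraint 6: w - v = -2 — and the others hold by inspection.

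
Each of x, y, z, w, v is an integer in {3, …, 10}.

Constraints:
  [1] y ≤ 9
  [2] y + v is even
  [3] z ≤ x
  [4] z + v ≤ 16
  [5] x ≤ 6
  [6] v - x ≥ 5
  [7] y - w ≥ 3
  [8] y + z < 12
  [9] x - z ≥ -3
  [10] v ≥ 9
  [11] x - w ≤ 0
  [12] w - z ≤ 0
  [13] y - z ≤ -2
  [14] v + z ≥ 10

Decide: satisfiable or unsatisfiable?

Unsatisfiable

Constraints 7, 9, 11, and 13 give z − y ≥ 2, y − w ≥ 3, w − x ≥ 0, x − z ≥ -3.
Adding all 4 inequalities: the left sides telescope to 0, and the right sides sum to 2 + 3 + 0 + (-3) = 2. So 0 ≥ 2, which is false.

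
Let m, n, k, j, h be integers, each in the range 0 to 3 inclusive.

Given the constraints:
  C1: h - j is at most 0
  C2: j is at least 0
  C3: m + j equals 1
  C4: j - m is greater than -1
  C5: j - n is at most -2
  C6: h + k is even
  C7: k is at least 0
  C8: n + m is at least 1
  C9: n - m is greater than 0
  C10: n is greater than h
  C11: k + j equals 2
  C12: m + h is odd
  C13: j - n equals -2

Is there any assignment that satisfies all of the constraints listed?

Setting (m, n, k, j, h) = (0, 3, 1, 1, 1) satisfies everything: constraint 1: h - j = 0; constraint 3: m + j = 1, and the others follow.

Satisfiable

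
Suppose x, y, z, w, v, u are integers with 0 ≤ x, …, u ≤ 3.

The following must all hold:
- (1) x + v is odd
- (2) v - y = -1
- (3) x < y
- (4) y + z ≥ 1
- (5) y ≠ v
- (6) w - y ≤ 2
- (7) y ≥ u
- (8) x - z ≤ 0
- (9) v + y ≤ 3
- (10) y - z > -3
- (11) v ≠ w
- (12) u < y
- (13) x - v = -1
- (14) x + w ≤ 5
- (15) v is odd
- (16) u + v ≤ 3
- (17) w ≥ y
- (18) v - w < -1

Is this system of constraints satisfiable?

Satisfiable

The assignment x = 0, y = 2, z = 2, w = 3, v = 1, u = 0 works:
  constraint 2 holds since v - y = -1.
  constraint 4 holds since y + z = 4.
The rest check out directly.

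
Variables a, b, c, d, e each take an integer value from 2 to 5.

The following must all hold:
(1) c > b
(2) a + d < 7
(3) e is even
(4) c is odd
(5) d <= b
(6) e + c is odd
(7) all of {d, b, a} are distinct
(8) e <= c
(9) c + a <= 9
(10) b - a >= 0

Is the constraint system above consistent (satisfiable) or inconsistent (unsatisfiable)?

Satisfiable

One satisfying assignment is a = 3, b = 4, c = 5, d = 2, e = 2.
For the less obvious constraints — constraint 2: a + d = 5; constraint 9: c + a = 8 — and the others hold by inspection.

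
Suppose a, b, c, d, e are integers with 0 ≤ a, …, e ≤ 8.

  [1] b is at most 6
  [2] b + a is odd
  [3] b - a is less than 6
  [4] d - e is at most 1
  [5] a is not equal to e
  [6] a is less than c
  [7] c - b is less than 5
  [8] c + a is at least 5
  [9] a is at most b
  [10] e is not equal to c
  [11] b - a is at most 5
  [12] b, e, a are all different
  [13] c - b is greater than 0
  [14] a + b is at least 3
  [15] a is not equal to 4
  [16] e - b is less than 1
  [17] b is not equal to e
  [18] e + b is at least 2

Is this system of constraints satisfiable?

The assignment a = 0, b = 3, c = 5, d = 3, e = 2 works:
  constraint 3 holds since b - a = 3.
  constraint 4 holds since d - e = 1.
  constraint 7 holds since c - b = 2.
The rest check out directly.

Satisfiable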